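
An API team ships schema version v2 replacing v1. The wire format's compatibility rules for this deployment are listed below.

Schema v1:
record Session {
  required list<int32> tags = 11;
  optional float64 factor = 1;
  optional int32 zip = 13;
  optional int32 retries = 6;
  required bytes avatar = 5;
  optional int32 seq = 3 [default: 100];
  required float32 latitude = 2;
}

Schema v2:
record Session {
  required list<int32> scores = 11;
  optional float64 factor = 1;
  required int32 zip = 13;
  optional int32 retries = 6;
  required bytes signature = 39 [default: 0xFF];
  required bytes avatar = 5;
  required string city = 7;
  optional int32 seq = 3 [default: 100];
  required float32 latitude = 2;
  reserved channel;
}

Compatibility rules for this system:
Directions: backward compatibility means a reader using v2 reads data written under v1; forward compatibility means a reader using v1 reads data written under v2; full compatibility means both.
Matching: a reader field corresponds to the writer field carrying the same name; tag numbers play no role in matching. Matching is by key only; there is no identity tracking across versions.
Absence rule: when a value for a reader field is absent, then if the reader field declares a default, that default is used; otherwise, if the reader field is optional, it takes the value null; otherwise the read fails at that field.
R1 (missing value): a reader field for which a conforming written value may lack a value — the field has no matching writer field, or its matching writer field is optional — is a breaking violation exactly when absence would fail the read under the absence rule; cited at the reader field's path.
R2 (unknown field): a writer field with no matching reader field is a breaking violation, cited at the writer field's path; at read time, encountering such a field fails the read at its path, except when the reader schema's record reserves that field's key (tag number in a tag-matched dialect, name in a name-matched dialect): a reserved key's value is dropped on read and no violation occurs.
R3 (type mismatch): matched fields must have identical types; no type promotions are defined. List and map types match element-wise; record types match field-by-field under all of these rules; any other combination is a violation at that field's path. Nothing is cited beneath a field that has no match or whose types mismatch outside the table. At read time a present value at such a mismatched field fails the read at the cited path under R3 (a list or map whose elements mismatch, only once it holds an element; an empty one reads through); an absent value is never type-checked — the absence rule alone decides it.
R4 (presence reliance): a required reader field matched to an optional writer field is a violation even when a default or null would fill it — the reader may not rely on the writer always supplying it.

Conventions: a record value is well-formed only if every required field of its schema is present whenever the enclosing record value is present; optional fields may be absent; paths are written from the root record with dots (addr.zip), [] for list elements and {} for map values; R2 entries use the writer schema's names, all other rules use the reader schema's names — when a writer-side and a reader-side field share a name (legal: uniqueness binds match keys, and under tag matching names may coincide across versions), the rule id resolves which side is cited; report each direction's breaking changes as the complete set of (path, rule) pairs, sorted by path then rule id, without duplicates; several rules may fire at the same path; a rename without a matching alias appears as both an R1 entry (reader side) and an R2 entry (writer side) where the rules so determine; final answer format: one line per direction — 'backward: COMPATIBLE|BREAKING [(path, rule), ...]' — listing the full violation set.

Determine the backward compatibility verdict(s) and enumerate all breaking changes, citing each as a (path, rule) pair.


backward: BREAKING [(city, R1), (scores, R1), (tags, R2), (zip, R1), (zip, R4)]

the writer's type comes first in each Session pair
backward for Session (reader v2, writer v1):
  scores has no writer counterpart
  float64 -> float64, writer optional: factor aligns to factor
  int32 -> int32, writer optional: zip aligns to zip
  int32 -> int32, writer optional: retries aligns to retries
  signature has no writer counterpart
  bytes -> bytes, writer required: avatar aligns to avatar
  city has no writer counterpart
  int32 -> int32, writer optional: seq aligns to seq
  float32 -> float32, writer required: latitude aligns to latitude
  writer tags: unknown to reader
  R1 fires at city
  R1 fires at scores
  R2 fires at tags
  R1 fires at zip
  R4 fires at zip
  => 5 violation(s): backward is BREAKING for Session
the other Session changes do not affect what is asked:
  added field signature to record Session: required bytes, tag 39, default 0xFF (in v2 it sits immediately before avatar) -> fires only in the forward direction of Session, which is not asked here


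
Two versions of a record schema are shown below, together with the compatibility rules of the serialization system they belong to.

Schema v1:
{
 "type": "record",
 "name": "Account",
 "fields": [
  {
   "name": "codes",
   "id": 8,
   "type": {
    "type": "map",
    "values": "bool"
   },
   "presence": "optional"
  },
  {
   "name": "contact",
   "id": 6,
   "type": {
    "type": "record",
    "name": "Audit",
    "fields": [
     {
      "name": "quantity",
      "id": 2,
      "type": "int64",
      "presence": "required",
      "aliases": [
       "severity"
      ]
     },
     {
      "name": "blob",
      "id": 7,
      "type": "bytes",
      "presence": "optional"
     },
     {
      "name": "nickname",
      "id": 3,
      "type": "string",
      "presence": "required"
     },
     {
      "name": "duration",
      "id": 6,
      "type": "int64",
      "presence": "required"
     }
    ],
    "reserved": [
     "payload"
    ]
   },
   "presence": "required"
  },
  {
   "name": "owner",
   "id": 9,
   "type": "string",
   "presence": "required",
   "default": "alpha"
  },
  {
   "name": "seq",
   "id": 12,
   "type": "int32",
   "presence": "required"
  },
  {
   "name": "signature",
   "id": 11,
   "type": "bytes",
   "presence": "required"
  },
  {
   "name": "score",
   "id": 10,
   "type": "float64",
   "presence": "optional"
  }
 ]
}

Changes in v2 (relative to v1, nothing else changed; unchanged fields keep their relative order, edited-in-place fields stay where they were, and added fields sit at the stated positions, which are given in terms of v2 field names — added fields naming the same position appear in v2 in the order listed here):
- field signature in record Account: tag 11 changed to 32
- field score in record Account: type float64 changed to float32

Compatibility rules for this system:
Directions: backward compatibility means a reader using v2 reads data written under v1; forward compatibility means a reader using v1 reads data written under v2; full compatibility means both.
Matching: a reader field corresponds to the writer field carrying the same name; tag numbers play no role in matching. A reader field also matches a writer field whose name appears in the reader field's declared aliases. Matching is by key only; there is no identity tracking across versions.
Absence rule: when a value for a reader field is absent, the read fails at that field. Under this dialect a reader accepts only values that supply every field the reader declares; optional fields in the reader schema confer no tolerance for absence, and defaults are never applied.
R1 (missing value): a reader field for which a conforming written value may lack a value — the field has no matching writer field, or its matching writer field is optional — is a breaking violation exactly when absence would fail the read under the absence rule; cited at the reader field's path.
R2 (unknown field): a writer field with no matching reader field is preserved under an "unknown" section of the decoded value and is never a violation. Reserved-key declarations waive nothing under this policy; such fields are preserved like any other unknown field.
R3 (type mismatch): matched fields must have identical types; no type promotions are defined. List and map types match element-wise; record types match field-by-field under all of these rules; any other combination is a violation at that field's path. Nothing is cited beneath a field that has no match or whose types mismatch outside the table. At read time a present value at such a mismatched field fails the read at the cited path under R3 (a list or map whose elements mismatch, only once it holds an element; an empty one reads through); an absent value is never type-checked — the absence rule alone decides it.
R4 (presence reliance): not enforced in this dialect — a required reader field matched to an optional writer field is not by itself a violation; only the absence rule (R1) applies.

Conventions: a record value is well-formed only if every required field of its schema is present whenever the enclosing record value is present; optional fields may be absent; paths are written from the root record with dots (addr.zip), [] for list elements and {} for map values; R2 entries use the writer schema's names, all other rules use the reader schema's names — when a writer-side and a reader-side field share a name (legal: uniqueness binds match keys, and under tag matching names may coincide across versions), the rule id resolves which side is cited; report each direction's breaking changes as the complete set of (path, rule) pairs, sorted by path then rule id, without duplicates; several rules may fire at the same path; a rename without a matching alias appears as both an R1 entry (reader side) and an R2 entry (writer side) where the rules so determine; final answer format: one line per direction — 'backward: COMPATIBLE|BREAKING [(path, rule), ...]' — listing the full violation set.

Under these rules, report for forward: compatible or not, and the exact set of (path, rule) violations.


forward: BREAKING [(codes, R1), (contact.blob, R1), (score, R1), (score, R3)]

the writer's type comes first in each Account pair
forward analysis of Account with v1 as reader and v2 as writer:
  map<string, bool> -> map<string, bool>, writer optional: codes aligns to codes
  Audit -> Audit, writer required: contact aligns to contact
  string -> string, writer required: owner aligns to owner
  int32 -> int32, writer required: seq aligns to seq
  bytes -> bytes, writer required: signature aligns to signature
  float32 -> float64, writer optional: score aligns to score
  int64 -> int64, writer required: contact.quantity aligns to contact.quantity
  bytes -> bytes, writer optional: contact.blob aligns to contact.blob
  string -> string, writer required: contact.nickname aligns to contact.nickname
  int64 -> int64, writer required: contact.duration aligns to contact.duration
  breaking: (codes, R1)
  breaking: (contact.blob, R1)
  breaking: (score, R1)
  breaking: (score, R3)
  forward on Account therefore BREAKING (4)
diffs on Account not affecting the asked answer:
  field signature in record Account: tag 11 changed to 32 -> inert for the asked Account verdict: nothing fires


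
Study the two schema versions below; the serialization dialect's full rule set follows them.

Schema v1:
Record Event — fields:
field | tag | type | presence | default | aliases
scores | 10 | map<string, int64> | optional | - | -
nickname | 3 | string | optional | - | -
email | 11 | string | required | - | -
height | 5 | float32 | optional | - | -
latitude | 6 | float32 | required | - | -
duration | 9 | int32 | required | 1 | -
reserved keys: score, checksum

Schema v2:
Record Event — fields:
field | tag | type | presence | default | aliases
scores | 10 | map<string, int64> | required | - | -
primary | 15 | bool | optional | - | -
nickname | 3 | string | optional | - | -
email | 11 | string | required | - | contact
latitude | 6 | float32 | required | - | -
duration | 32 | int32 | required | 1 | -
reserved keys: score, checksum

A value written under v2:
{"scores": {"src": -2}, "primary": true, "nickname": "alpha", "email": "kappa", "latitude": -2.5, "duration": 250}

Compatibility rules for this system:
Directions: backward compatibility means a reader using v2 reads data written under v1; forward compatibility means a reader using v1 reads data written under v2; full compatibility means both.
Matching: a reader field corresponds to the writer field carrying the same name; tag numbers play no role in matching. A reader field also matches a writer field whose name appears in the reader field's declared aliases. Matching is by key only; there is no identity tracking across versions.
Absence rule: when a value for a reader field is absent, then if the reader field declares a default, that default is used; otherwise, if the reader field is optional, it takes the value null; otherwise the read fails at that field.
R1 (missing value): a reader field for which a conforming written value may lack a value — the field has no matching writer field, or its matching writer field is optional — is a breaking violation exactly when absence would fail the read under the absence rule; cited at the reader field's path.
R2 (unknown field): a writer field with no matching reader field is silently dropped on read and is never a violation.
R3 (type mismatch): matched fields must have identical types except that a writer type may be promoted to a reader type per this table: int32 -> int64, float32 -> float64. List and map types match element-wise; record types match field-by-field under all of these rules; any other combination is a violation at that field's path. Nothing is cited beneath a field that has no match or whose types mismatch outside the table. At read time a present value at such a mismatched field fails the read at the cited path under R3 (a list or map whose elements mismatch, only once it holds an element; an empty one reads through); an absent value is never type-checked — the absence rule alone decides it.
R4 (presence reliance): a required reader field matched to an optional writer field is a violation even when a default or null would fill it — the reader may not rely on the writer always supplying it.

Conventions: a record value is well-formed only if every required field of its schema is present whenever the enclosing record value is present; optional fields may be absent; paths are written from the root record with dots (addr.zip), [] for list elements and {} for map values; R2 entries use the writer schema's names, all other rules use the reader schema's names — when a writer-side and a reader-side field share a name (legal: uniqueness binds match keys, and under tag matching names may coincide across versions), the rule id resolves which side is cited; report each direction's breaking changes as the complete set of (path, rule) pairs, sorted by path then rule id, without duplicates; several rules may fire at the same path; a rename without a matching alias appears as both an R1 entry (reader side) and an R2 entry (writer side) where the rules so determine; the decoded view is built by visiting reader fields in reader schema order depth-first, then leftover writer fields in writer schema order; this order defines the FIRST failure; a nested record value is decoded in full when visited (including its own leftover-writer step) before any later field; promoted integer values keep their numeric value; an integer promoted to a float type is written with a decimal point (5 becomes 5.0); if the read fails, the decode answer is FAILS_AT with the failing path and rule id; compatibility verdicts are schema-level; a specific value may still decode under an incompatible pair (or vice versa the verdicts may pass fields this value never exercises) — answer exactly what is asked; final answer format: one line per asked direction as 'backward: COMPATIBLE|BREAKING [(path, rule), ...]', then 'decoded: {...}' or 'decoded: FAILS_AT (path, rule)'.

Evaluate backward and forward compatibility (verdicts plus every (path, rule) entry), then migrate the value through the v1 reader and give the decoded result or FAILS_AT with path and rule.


in Event below, arrows point writer -> reader
checking backward for Event: reader v2 against writer v1:
  map<string, int64> -> map<string, int64>, writer optional: scores aligns to scores
  primary: no writer match
  string -> string, writer optional: nickname aligns to nickname
  string -> string, writer required: email aligns to email
  float32 -> float32, writer required: latitude aligns to latitude
  int32 -> int32, writer required: duration aligns to duration
  writer height: unknown to reader
  violation R1 at scores
  violation R4 at scores
  backward on Event therefore BREAKING (2)
checking forward for Event: reader v1 against writer v2:
  map<string, int64> -> map<string, int64>, writer required: scores aligns to scores
  string -> string, writer optional: nickname aligns to nickname
  string -> string, writer required: email aligns to email
  height: no writer match
  float32 -> float32, writer required: latitude aligns to latitude
  int32 -> int32, writer required: duration aligns to duration
  writer primary: unknown to reader
  => forward verdict for Event: COMPATIBLE, no violations
migrating the Event value to v1:
  scores := {"src": -2}
  nickname := "alpha"
  email := "kappa"
  height := null (absent, optional -> null)
  latitude := -2.5
  duration := 250
  writer primary: unknown -> dropped
  => decoded: {"scores": {"src": -2}, "nickname": "alpha", "email": "kappa", "height": null, "latitude": -2.5, "duration": 250}

backward: BREAKING [(scores, R1), (scores, R4)]; forward: COMPATIBLE []; decoded: {"scores": {"src": -2}, "nickname": "alpha", "email": "kappa", "height": null, "latitude": -2.5, "duration": 250}


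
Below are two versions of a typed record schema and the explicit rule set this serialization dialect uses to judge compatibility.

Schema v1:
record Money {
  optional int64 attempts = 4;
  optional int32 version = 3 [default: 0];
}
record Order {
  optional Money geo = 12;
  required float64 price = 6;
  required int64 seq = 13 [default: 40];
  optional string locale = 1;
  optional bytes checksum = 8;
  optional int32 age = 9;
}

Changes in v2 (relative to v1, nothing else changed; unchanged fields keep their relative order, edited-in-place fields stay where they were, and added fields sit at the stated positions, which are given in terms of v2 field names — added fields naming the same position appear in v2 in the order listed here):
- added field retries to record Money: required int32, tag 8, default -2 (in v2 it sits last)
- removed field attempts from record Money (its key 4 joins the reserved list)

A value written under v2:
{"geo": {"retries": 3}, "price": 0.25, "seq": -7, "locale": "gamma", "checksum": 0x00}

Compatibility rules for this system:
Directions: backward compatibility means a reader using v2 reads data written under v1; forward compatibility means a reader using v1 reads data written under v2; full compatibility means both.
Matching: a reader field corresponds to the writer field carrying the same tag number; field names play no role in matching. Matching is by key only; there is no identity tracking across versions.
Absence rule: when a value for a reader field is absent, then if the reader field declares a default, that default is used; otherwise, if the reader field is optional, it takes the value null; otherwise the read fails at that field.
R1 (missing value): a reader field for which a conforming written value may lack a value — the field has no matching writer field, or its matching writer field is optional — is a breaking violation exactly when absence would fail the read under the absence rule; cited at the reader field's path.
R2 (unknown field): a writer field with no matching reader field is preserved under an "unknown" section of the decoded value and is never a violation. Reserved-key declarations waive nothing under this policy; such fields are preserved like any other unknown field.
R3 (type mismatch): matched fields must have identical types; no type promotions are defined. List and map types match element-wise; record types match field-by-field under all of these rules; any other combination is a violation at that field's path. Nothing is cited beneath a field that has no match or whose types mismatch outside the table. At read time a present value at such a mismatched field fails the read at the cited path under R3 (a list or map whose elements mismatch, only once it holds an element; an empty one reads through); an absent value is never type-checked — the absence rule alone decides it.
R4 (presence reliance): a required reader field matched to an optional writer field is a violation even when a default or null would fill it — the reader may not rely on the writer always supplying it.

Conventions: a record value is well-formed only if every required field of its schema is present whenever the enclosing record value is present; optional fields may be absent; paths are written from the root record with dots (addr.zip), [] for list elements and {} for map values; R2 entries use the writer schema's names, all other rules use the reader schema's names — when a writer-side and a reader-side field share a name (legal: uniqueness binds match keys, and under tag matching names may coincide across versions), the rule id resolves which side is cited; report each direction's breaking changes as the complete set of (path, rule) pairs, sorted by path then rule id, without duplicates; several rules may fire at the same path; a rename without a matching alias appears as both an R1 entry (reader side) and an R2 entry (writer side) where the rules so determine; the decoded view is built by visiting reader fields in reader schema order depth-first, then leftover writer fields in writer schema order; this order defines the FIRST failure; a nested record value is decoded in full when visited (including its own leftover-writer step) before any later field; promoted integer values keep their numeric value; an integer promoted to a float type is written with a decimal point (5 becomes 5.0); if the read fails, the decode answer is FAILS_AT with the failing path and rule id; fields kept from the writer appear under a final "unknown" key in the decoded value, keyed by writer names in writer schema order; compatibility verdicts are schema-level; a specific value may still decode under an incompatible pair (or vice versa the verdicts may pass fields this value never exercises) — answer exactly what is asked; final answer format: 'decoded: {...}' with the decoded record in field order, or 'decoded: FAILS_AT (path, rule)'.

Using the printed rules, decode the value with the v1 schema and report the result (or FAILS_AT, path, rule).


the writer's type comes first in each Order pair
decode walk for Order under reader schema v1:
  geo.attempts := null (not supplied -> null)
  geo.version := 0 (no value, default fills)
  writer geo.retries: kept under "unknown"
  price := 0.25
  seq := -7
  locale := "gamma"
  checksum := 0x00
  age := null (not supplied -> null)
  => decoded: {"geo": {"attempts": null, "version": 0, "unknown": {"retries": 3}}, "price": 0.25, "seq": -7, "locale": "gamma", "checksum": 0x00, "age": null}
checking off the Order differences that do not matter here:
  removed field attempts from record Money (its key 4 joins the reserved list) -> fires no rule on Order under this dialect and leaves the result unchanged

decoded: {"geo": {"attempts": null, "version": 0, "unknown": {"retries": 3}}, "price": 0.25, "seq": -7, "locale": "gamma", "checksum": 0x00, "age": null}


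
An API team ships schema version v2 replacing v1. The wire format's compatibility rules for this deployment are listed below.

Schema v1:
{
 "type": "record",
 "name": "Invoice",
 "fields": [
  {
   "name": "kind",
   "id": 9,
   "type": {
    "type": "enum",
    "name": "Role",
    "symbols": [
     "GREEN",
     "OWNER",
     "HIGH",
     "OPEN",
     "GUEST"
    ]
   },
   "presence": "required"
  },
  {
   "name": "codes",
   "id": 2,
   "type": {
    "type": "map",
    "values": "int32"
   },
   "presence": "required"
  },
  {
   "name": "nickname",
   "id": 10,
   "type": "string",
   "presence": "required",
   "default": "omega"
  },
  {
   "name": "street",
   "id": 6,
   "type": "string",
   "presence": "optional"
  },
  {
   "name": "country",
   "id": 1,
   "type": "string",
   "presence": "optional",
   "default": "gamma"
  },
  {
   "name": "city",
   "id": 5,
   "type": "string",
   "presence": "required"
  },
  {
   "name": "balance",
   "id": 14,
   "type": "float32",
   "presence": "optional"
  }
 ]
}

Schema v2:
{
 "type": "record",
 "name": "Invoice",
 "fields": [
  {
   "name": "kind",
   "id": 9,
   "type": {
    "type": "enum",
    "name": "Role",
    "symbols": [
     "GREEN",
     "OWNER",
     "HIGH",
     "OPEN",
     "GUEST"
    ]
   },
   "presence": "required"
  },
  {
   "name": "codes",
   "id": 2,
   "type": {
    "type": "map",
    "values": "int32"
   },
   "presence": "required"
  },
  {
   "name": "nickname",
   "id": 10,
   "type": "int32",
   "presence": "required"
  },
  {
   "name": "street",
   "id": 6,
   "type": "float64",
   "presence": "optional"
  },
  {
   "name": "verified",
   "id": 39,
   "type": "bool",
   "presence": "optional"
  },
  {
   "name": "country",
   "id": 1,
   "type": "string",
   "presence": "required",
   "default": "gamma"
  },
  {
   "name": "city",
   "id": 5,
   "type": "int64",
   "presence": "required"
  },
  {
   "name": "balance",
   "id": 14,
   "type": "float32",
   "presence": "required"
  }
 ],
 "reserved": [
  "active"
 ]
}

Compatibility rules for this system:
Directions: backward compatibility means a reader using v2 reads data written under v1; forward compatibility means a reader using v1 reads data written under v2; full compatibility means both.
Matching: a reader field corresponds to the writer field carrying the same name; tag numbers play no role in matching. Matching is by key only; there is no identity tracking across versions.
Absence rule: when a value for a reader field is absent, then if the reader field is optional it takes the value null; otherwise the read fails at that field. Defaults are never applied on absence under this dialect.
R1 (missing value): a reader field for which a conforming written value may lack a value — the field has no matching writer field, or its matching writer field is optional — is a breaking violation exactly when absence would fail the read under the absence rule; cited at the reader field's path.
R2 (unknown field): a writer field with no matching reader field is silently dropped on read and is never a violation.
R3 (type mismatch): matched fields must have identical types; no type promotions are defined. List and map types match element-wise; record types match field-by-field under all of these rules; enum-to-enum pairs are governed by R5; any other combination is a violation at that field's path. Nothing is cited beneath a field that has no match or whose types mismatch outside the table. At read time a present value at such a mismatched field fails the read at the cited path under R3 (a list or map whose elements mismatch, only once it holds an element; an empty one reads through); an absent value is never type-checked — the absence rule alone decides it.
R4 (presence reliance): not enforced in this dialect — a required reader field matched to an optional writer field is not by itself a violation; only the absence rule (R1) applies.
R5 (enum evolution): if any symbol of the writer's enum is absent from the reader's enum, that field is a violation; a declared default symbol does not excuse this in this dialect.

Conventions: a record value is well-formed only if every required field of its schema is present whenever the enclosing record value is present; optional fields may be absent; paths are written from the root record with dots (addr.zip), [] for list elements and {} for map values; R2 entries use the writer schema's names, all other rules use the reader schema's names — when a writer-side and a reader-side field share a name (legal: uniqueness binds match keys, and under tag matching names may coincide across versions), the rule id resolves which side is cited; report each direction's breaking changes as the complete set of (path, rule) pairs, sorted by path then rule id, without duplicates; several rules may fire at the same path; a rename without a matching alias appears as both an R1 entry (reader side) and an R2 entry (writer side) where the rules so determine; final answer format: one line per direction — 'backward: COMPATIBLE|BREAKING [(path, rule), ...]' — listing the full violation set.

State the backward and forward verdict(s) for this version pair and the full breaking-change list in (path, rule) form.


backward: BREAKING [(balance, R1), (city, R3), (country, R1), (nickname, R3), (street, R3)]; forward: BREAKING [(city, R3), (nickname, R3), (street, R3)]

in Invoice below, arrows point writer -> reader
backward for Invoice (reader v2, writer v1):
  kind <- kind (Role -> Role, writer required)
  codes <- codes (map<string, int32> -> map<string, int32>, writer required)
  nickname <- nickname (string -> int32, writer required)
  street <- street (string -> float64, writer optional)
  verified has no writer counterpart
  country <- country (string -> string, writer optional)
  city <- city (string -> int64, writer required)
  balance <- balance (float32 -> float32, writer optional)
  rule R1 violated at balance
  rule R3 violated at city
  rule R1 violated at country
  rule R3 violated at nickname
  rule R3 violated at street
  backward on Invoice therefore BREAKING (5)
forward for Invoice (reader v1, writer v2):
  kind <- kind (Role -> Role, writer required)
  codes <- codes (map<string, int32> -> map<string, int32>, writer required)
  nickname <- nickname (int32 -> string, writer required)
  street <- street (float64 -> string, writer optional)
  country <- country (string -> string, writer required)
  city <- city (int64 -> string, writer required)
  balance <- balance (float32 -> float32, writer required)
  verified (writer side), unknown to reader
  rule R3 violated at city
  rule R3 violated at nickname
  rule R3 violated at street
  forward on Invoice therefore BREAKING (3)


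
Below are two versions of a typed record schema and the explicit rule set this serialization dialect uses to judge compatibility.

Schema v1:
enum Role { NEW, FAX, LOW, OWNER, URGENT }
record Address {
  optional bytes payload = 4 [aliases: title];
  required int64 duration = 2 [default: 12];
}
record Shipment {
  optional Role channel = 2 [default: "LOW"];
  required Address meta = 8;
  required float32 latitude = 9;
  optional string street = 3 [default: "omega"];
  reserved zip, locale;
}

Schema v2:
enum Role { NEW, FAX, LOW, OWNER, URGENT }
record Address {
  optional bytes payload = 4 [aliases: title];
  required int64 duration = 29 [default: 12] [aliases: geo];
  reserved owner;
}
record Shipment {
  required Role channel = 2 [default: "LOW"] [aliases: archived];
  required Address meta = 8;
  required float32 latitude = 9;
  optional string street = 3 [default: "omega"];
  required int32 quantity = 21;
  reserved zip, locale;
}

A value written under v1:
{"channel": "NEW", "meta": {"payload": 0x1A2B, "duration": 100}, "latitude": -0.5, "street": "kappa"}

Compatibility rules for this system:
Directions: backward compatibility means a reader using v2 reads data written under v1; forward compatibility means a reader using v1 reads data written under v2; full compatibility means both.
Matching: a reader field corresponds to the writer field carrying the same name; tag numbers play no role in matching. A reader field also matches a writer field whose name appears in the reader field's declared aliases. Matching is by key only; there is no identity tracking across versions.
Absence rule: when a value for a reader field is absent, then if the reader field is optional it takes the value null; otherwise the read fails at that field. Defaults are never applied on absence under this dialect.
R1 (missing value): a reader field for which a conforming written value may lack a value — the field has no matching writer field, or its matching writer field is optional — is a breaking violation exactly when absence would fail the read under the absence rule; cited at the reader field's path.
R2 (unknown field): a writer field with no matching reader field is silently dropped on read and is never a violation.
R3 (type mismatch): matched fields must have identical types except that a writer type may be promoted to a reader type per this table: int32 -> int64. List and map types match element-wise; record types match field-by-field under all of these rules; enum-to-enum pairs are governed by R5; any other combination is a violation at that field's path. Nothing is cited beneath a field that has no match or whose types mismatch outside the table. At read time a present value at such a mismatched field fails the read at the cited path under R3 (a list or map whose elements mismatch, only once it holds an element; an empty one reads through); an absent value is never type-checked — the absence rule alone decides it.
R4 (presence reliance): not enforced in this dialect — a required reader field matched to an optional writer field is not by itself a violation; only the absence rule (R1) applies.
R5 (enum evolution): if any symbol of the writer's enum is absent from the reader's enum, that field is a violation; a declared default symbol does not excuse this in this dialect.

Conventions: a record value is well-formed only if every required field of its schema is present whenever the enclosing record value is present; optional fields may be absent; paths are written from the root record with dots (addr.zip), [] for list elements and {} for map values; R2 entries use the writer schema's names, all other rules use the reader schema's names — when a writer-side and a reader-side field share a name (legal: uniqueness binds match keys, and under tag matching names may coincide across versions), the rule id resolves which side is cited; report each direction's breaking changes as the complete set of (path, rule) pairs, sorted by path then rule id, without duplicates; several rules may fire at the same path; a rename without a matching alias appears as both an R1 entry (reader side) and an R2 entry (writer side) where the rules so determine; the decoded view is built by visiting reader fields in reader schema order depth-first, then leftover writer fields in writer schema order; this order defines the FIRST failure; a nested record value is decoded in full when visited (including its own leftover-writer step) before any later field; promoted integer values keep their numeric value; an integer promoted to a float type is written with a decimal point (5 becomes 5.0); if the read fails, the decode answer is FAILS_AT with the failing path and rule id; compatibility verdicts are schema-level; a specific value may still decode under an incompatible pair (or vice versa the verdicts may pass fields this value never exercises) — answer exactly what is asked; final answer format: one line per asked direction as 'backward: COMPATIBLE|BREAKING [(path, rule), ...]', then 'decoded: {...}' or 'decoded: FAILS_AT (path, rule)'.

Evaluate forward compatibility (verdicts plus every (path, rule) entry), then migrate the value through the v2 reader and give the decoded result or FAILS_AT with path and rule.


in Shipment below, arrows point writer -> reader
forward on Shipment — v1 reading data written by v2:
  channel <- channel (Role -> Role, writer required)
  meta <- meta (Address -> Address, writer required)
  latitude <- latitude (float32 -> float32, writer required)
  street <- street (string -> string, writer optional)
  writer field quantity has no reader counterpart
  meta.payload <- meta.payload (bytes -> bytes, writer optional)
  meta.duration <- meta.duration (int64 -> int64, writer required)
  => forward: COMPATIBLE
migrating the Shipment value to v2:
  channel := "NEW"
  meta.payload := 0x1A2B
  meta.duration := 100
  latitude := -0.5
  street := "kappa"
  read fails at quantity under R1 (no fill)
  => FAILS_AT (quantity, R1)
remaining Shipment differences; none change what is asked:
  field channel in record Shipment: optional changed to required -> fires only in the backward direction of Shipment, which is not asked here
  field duration in record Address: tag 2 changed to 29 -> inert for the asked Shipment verdict: nothing fires

forward: COMPATIBLE []; decoded: FAILS_AT (quantity, R1)


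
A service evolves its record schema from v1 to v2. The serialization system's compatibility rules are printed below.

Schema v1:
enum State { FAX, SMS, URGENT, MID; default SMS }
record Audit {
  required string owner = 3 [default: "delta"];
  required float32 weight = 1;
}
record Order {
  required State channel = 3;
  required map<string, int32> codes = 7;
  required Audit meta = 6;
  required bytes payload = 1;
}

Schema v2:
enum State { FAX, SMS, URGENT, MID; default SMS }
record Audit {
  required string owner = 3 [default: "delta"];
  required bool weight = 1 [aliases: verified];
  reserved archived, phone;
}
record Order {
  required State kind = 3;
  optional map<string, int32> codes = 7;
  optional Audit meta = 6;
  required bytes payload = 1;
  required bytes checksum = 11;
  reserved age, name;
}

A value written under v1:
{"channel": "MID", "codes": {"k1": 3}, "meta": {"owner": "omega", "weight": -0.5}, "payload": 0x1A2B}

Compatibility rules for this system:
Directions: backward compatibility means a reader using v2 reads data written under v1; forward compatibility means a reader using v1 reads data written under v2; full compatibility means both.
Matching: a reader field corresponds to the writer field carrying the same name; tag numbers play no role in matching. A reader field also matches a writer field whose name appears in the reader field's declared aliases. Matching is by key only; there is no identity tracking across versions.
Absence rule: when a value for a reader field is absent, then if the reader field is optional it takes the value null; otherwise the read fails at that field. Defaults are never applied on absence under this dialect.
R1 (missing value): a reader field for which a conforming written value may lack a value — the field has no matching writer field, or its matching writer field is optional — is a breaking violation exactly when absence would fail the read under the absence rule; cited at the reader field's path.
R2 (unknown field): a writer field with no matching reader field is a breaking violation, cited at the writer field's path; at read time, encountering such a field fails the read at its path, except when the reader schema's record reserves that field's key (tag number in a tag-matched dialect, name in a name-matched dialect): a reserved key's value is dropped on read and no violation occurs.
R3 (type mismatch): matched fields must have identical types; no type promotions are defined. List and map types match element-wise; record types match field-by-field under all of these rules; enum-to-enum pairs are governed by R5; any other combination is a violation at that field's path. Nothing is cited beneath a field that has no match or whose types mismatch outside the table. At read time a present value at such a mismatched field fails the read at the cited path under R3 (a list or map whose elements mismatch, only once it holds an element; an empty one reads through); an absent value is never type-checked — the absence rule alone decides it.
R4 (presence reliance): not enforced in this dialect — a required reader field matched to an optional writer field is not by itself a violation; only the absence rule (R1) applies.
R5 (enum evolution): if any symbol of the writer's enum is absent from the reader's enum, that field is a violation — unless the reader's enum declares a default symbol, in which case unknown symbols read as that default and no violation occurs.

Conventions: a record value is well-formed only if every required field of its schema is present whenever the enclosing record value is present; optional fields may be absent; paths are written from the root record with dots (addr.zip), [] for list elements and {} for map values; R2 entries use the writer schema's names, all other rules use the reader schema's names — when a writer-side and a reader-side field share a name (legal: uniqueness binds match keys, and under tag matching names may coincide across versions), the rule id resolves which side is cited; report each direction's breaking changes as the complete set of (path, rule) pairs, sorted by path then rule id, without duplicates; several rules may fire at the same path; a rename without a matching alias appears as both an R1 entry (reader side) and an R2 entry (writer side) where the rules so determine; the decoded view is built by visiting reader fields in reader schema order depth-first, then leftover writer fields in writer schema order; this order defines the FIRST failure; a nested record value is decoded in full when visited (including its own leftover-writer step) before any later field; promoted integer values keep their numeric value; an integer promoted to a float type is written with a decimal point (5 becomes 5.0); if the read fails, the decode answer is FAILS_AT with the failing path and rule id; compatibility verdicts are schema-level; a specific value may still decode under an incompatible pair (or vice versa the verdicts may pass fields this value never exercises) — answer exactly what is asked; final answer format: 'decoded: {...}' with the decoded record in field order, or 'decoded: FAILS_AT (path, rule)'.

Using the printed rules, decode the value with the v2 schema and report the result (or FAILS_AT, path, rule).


decoded: FAILS_AT (kind, R1)

each type pair in Order: writer, then reader
decode walk for Order under reader schema v2:
  read fails at kind under R1 (no fill)
  => FAILS_AT (kind, R1)
diffs on Order not affecting the asked answer:
  field weight in record Audit: type float32 changed to bool -> affects the rule determinations only; this particular Order value decodes identically
  field codes in record Order: required changed to optional -> affects the rule determinations only; this particular Order value decodes identically
  added field checksum to record Order: required bytes, tag 11 (in v2 it sits last) -> affects the rule determinations only; this particular Order value decodes identically
  field meta in record Order: required changed to optional -> affects the rule determinations only; this particular Order value decodes identically
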